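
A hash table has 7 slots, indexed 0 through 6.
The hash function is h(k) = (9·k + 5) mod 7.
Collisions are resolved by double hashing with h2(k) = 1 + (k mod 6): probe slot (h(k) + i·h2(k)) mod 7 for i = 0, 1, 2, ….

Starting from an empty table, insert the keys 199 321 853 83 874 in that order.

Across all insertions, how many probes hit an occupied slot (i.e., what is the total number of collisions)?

3

Insert 199: h=4, slot 4 empty => index 4.
Insert 321: h=3, slot 3 empty => index 3.
Insert 853: h=3, h2=2, slot 3 occupied => index 5.
Insert 83: h=3, h2=6, slot 3 occupied => index 2.
Insert 874: h=3, h2=5, slot 3 occupied => index 1.
Table: [., 874, 83, 321, 199, 853, .]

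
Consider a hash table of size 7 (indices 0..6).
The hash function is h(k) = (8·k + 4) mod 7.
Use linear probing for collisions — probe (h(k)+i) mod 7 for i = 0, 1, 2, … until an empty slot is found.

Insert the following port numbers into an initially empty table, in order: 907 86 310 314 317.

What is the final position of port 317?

2

Insert 907: h=1, slot 1 empty => index 1.
Insert 86: h=6, slot 6 empty => index 6.
Insert 310: h=6, slot 6 occupied => index 0.
Insert 314: h=3, slot 3 empty => index 3.
Insert 317: h=6, slots 6,0,1 occupied => index 2.
Table: [310, 907, 317, 314, ., ., 86]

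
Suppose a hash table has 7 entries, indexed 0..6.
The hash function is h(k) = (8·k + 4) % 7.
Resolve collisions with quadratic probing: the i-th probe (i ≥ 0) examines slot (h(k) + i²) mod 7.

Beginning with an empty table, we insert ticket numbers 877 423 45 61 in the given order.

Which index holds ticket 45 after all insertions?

1

877: h=6 => slot 6
423: h=0 => slot 0
45: h=0, probe 0,1 => slot 1
61: h=2 => slot 2
Table: [423, 45, 61, ∅, ∅, ∅, 877]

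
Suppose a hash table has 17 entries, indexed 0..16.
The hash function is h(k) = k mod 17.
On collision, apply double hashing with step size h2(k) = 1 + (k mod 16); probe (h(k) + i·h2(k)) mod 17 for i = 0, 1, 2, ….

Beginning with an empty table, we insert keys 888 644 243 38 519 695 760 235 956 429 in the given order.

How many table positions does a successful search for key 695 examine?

2

888 hashes to 4; slot 4 is free => place at 4.
644 hashes to 15; slot 15 is free => place at 15.
243 hashes to 5; slot 5 is free => place at 5.
38 hashes to 4, h2=7; 4 taken => place at 11.
519 hashes to 9; slot 9 is free => place at 9.
695 hashes to 15, h2=8; 15 taken => place at 6.
760 hashes to 12; slot 12 is free => place at 12.
235 hashes to 14; slot 14 is free => place at 14.
956 hashes to 4, h2=13; 4 taken => place at 0.
429 hashes to 4, h2=14; 4 taken => place at 1.
Table: [956, 429, _, _, 888, 243, 695, _, _, 519, _, 38, 760, _, 235, 644, _]
Lookup 695: h=15, h2=8, probe 15,6 → found at 6.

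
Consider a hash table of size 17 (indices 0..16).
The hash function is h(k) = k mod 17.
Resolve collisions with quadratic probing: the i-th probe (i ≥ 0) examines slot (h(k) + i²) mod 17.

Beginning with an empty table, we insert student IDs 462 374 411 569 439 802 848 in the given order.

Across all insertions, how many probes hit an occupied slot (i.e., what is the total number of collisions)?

462: h=3 => slot 3
374: h=0 => slot 0
411: h=3, probe 3,4 => slot 4
569: h=8 => slot 8
439: h=14 => slot 14
802: h=3, probe 3,4,7 => slot 7
848: h=15 => slot 15
Table: [374, -, -, 462, 411, -, -, 802, 569, -, -, -, -, -, 439, 848, -]

3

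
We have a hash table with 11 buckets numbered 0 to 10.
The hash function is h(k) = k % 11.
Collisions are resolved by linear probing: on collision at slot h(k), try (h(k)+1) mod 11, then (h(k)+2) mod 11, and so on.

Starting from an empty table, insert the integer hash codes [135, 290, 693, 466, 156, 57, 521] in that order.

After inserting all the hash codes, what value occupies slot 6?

57

135 hashes to 3; slot 3 is free -> place at 3.
290 hashes to 4; slot 4 is free -> place at 4.
693 hashes to 0; slot 0 is free -> place at 0.
466 hashes to 4; 4 taken -> place at 5.
156 hashes to 2; slot 2 is free -> place at 2.
57 hashes to 2; 2,3,4,5 taken -> place at 6.
521 hashes to 4; 4,5,6 taken -> place at 7.
Table: [693, -, 156, 135, 290, 466, 57, 521, -, -, -]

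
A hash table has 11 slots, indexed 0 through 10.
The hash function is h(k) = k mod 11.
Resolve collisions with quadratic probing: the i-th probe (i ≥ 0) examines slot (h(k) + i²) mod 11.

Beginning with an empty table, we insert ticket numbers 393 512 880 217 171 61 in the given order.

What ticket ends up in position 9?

217

393: h=8 => slot 8
512: h=6 => slot 6
880: h=0 => slot 0
217: h=8, probe 8,9 => slot 9
171: h=6, probe 6,7 => slot 7
61: h=6, probe 6,7,10 => slot 10
Table: [880, _, _, _, _, _, 512, 171, 393, 217, 61]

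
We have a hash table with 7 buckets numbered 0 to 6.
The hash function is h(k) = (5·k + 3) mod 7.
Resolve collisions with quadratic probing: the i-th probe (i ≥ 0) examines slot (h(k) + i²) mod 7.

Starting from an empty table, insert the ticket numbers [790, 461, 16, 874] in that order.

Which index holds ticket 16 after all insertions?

790 hashes to 5; slot 5 is free => place at 5.
461 hashes to 5; 5 taken => place at 6.
16 hashes to 6; 6 taken => place at 0.
874 hashes to 5; 5,6 taken => place at 2.
Table: [16, -, 874, -, -, 790, 461]

0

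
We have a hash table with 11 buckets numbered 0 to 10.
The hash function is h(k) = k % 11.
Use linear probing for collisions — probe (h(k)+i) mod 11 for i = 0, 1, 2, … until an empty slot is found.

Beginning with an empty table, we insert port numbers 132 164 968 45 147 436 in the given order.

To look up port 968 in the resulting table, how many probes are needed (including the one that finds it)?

2

Insert 132: h=0, slot 0 empty → index 0.
Insert 164: h=10, slot 10 empty → index 10.
Insert 968: h=0, slot 0 occupied → index 1.
Insert 45: h=1, slot 1 occupied → index 2.
Insert 147: h=4, slot 4 empty → index 4.
Insert 436: h=7, slot 7 empty → index 7.
Table: [132, 968, 45, _, 147, _, _, 436, _, _, 164]
Lookup 968: h=0, probe 0,1 → found at 1.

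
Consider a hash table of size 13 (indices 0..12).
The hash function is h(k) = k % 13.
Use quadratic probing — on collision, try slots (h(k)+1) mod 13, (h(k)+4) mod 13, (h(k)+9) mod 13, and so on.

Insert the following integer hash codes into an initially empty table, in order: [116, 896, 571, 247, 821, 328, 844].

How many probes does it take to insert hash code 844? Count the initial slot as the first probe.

4

Insert 116: h=12, slot 12 empty -> index 12.
Insert 896: h=12, slot 12 occupied -> index 0.
Insert 571: h=12, slots 12,0 occupied -> index 3.
Insert 247: h=0, slot 0 occupied -> index 1.
Insert 821: h=2, slot 2 empty -> index 2.
Insert 328: h=3, slot 3 occupied -> index 4.
Insert 844: h=12, slots 12,0,3 occupied -> index 8.
Table: [896, 247, 821, 571, 328, ∅, ∅, ∅, 844, ∅, ∅, ∅, 116]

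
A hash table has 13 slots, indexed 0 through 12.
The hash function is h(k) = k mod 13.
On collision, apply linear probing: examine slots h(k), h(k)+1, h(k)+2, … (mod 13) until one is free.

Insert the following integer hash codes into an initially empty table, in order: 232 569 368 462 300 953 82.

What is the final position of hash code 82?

6

Insert 232: h=11, slot 11 empty => index 11.
Insert 569: h=10, slot 10 empty => index 10.
Insert 368: h=4, slot 4 empty => index 4.
Insert 462: h=7, slot 7 empty => index 7.
Insert 300: h=1, slot 1 empty => index 1.
Insert 953: h=4, slot 4 occupied => index 5.
Insert 82: h=4, slots 4,5 occupied => index 6.
Table: [., 300, ., ., 368, 953, 82, 462, ., ., 569, 232, .]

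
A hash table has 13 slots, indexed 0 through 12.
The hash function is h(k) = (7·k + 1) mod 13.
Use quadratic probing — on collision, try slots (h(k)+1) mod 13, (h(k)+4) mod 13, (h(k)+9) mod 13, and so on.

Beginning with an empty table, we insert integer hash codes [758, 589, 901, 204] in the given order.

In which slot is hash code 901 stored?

Insert 758: h=3, slot 3 empty => index 3.
Insert 589: h=3, slot 3 occupied => index 4.
Insert 901: h=3, slots 3,4 occupied => index 7.
Insert 204: h=12, slot 12 empty => index 12.
Table: [_, _, _, 758, 589, _, _, 901, _, _, _, _, 204]

7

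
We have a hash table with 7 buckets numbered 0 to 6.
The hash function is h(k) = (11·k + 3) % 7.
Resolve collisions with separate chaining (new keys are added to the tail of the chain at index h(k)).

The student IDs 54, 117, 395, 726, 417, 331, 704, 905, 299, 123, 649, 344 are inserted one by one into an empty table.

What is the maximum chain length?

5

54 -> bucket 2
117 -> bucket 2 (collision)
395 -> bucket 1
726 -> bucket 2 (collision)
417 -> bucket 5
331 -> bucket 4
704 -> bucket 5 (collision)
905 -> bucket 4 (collision)
299 -> bucket 2 (collision)
123 -> bucket 5 (collision)
649 -> bucket 2 (collision)
344 -> bucket 0
Final buckets:
0: 344
1: 395
2: 54 -> 117 -> 726 -> 299 -> 649
3: ∅
4: 331 -> 905
5: 417 -> 704 -> 123
6: ∅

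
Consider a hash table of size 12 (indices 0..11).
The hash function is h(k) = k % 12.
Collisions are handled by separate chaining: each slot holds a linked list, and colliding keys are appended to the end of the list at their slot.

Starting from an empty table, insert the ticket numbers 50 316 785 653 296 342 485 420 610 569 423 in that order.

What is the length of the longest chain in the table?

50 -> bucket 2
316 -> bucket 4
785 -> bucket 5
653 -> bucket 5 (collision)
296 -> bucket 8
342 -> bucket 6
485 -> bucket 5 (collision)
420 -> bucket 0
610 -> bucket 10
569 -> bucket 5 (collision)
423 -> bucket 3
Final buckets:
0: 420
1: _
2: 50
3: 423
4: 316
5: 785 -> 653 -> 485 -> 569
6: 342
7: _
8: 296
9: _
10: 610
11: _

4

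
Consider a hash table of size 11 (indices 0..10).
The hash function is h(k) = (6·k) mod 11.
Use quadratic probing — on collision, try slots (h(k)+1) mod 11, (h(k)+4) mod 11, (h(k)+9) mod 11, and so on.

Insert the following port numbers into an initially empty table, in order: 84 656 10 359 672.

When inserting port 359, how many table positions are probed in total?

3

84 hashes to 9; slot 9 is free → place at 9.
656 hashes to 9; 9 taken → place at 10.
10 hashes to 5; slot 5 is free → place at 5.
359 hashes to 9; 9,10 taken → place at 2.
672 hashes to 6; slot 6 is free → place at 6.
Table: [-, -, 359, -, -, 10, 672, -, -, 84, 656]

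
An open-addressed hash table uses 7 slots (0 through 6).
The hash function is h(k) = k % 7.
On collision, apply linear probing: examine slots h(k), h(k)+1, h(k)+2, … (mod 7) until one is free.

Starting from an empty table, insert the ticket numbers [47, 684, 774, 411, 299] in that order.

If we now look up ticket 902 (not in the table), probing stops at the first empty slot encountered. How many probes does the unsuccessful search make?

47: h=5 => slot 5
684: h=5, probe 5,6 => slot 6
774: h=4 => slot 4
411: h=5, probe 5,6,0 => slot 0
299: h=5, probe 5,6,0,1 => slot 1
Table: [411, 299, _, _, 774, 47, 684]
Lookup 902: h=6, probe 6,0,1,2 → slot 2 empty, not found.

4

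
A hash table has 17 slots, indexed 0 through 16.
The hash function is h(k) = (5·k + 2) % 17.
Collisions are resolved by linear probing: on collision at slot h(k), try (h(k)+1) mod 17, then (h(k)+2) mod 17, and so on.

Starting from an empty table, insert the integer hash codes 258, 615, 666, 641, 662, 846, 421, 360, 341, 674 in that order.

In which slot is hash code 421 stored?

258 hashes to 0; slot 0 is free → place at 0.
615 hashes to 0; 0 taken → place at 1.
666 hashes to 0; 0,1 taken → place at 2.
641 hashes to 11; slot 11 is free → place at 11.
662 hashes to 14; slot 14 is free → place at 14.
846 hashes to 16; slot 16 is free → place at 16.
421 hashes to 16; 16,0,1,2 taken → place at 3.
360 hashes to 0; 0,1,2,3 taken → place at 4.
341 hashes to 7; slot 7 is free → place at 7.
674 hashes to 6; slot 6 is free → place at 6.
Table: [258, 615, 666, 421, 360, —, 674, 341, —, —, —, 641, —, —, 662, —, 846]

3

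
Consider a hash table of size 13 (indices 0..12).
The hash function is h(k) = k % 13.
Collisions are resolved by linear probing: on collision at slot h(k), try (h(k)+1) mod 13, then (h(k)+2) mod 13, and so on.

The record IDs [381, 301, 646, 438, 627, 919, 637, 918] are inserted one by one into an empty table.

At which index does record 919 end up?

381: h=4 → slot 4
301: h=2 → slot 2
646: h=9 → slot 9
438: h=9, probe 9,10 → slot 10
627: h=3 → slot 3
919: h=9, probe 9,10,11 → slot 11
637: h=0 → slot 0
918: h=8 → slot 8
Table: [637, -, 301, 627, 381, -, -, -, 918, 646, 438, 919, -]

11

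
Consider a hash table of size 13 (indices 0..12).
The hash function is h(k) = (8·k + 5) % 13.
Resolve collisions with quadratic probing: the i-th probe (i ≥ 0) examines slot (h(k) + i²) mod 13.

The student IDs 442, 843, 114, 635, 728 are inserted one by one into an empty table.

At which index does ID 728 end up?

6

442 hashes to 5; slot 5 is free => place at 5.
843 hashes to 2; slot 2 is free => place at 2.
114 hashes to 7; slot 7 is free => place at 7.
635 hashes to 2; 2 taken => place at 3.
728 hashes to 5; 5 taken => place at 6.
Table: [., ., 843, 635, ., 442, 728, 114, ., ., ., ., .]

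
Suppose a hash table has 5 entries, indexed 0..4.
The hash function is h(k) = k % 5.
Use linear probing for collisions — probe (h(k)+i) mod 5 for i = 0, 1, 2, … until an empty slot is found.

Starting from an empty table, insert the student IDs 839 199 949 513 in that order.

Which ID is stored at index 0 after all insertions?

Insert 839: h=4, slot 4 empty → index 4.
Insert 199: h=4, slot 4 occupied → index 0.
Insert 949: h=4, slots 4,0 occupied → index 1.
Insert 513: h=3, slot 3 empty → index 3.
Table: [199, 949, _, 513, 839]

199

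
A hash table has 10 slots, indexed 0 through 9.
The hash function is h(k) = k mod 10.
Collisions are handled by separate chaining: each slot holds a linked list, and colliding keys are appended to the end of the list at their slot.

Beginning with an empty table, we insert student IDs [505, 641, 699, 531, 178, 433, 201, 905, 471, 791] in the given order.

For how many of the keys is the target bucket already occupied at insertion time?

505 → bucket 5
641 → bucket 1
699 → bucket 9
531 → bucket 1 (collision)
178 → bucket 8
433 → bucket 3
201 → bucket 1 (collision)
905 → bucket 5 (collision)
471 → bucket 1 (collision)
791 → bucket 1 (collision)
Final buckets:
0: ∅
1: 641 -> 531 -> 201 -> 471 -> 791
2: ∅
3: 433
4: ∅
5: 505 -> 905
6: ∅
7: ∅
8: 178
9: 699

5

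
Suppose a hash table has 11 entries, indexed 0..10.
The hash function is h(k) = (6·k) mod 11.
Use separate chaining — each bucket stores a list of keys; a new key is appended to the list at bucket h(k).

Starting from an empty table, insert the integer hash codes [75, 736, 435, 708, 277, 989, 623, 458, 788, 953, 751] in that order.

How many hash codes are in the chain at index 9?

75 → bucket 10
736 → bucket 5
435 → bucket 3
708 → bucket 2
277 → bucket 1
989 → bucket 5 (collision)
623 → bucket 9
458 → bucket 9 (collision)
788 → bucket 9 (collision)
953 → bucket 9 (collision)
751 → bucket 7
Final buckets:
0: .
1: 277
2: 708
3: 435
4: .
5: 736 -> 989
6: .
7: 751
8: .
9: 623 -> 458 -> 788 -> 953
10: 75

4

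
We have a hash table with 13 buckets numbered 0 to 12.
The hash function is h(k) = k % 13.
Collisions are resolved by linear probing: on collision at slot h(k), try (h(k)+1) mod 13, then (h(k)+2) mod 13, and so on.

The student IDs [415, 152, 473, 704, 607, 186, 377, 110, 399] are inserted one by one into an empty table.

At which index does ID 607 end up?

10

415 hashes to 12; slot 12 is free → place at 12.
152 hashes to 9; slot 9 is free → place at 9.
473 hashes to 5; slot 5 is free → place at 5.
704 hashes to 2; slot 2 is free → place at 2.
607 hashes to 9; 9 taken → place at 10.
186 hashes to 4; slot 4 is free → place at 4.
377 hashes to 0; slot 0 is free → place at 0.
110 hashes to 6; slot 6 is free → place at 6.
399 hashes to 9; 9,10 taken → place at 11.
Table: [377, _, 704, _, 186, 473, 110, _, _, 152, 607, 399, 415]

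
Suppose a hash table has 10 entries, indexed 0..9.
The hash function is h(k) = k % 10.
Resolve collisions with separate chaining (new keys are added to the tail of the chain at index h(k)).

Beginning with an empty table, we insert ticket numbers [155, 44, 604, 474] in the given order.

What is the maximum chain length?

155 -> bucket 5
44 -> bucket 4
604 -> bucket 4 (collision)
474 -> bucket 4 (collision)
Final buckets:
0: ∅
1: ∅
2: ∅
3: ∅
4: 44 -> 604 -> 474
5: 155
6: ∅
7: ∅
8: ∅
9: ∅

3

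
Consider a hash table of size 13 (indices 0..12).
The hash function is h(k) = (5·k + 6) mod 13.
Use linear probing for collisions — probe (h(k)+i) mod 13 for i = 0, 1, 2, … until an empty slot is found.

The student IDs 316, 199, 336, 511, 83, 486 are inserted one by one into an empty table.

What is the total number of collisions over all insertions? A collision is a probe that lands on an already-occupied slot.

4

316: h=0 → slot 0
199: h=0, probe 0,1 → slot 1
336: h=9 → slot 9
511: h=0, probe 0,1,2 → slot 2
83: h=5 → slot 5
486: h=5, probe 5,6 → slot 6
Table: [316, 199, 511, _, _, 83, 486, _, _, 336, _, _, _]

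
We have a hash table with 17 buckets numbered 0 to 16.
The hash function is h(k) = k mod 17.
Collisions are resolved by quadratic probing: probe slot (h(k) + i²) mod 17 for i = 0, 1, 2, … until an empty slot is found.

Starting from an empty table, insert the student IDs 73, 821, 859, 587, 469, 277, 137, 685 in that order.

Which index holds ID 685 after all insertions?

73 hashes to 5; slot 5 is free → place at 5.
821 hashes to 5; 5 taken → place at 6.
859 hashes to 9; slot 9 is free → place at 9.
587 hashes to 9; 9 taken → place at 10.
469 hashes to 10; 10 taken → place at 11.
277 hashes to 5; 5,6,9 taken → place at 14.
137 hashes to 1; slot 1 is free → place at 1.
685 hashes to 5; 5,6,9,14 taken → place at 4.
Table: [-, 137, -, -, 685, 73, 821, -, -, 859, 587, 469, -, -, 277, -, -]

4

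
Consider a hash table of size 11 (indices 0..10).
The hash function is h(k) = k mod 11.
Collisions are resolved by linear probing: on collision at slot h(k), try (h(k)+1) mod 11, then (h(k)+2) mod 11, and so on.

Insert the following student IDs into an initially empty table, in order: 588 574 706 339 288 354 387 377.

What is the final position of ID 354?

588: h=5 → slot 5
574: h=2 → slot 2
706: h=2, probe 2,3 → slot 3
339: h=9 → slot 9
288: h=2, probe 2,3,4 → slot 4
354: h=2, probe 2,3,4,5,6 → slot 6
387: h=2, probe 2,3,4,5,6,7 → slot 7
377: h=3, probe 3,4,5,6,7,8 → slot 8
Table: [., ., 574, 706, 288, 588, 354, 387, 377, 339, .]

6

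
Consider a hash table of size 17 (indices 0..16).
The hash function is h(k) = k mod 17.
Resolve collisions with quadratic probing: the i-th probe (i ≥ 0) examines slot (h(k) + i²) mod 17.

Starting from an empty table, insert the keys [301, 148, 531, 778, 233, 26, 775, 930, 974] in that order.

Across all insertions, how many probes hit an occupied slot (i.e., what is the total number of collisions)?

Insert 301: h=12, slot 12 empty -> index 12.
Insert 148: h=12, slot 12 occupied -> index 13.
Insert 531: h=4, slot 4 empty -> index 4.
Insert 778: h=13, slot 13 occupied -> index 14.
Insert 233: h=12, slots 12,13 occupied -> index 16.
Insert 26: h=9, slot 9 empty -> index 9.
Insert 775: h=10, slot 10 empty -> index 10.
Insert 930: h=12, slots 12,13,16,4 occupied -> index 11.
Insert 974: h=5, slot 5 empty -> index 5.
Table: [_, _, _, _, 531, 974, _, _, _, 26, 775, 930, 301, 148, 778, _, 233]

8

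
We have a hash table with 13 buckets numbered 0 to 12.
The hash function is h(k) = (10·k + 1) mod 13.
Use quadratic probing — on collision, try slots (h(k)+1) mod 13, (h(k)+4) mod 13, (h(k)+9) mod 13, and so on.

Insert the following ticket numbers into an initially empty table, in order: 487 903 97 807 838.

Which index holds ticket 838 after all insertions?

5

Insert 487: h=9, slot 9 empty → index 9.
Insert 903: h=9, slot 9 occupied → index 10.
Insert 97: h=9, slots 9,10 occupied → index 0.
Insert 807: h=11, slot 11 empty → index 11.
Insert 838: h=9, slots 9,10,0 occupied → index 5.
Table: [97, —, —, —, —, 838, —, —, —, 487, 903, 807, —]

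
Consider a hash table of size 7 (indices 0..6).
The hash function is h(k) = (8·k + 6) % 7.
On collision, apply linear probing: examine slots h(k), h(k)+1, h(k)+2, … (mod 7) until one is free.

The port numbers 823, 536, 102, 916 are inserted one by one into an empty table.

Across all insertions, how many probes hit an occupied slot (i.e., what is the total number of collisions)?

823 hashes to 3; slot 3 is free -> place at 3.
536 hashes to 3; 3 taken -> place at 4.
102 hashes to 3; 3,4 taken -> place at 5.
916 hashes to 5; 5 taken -> place at 6.
Table: [_, _, _, 823, 536, 102, 916]

4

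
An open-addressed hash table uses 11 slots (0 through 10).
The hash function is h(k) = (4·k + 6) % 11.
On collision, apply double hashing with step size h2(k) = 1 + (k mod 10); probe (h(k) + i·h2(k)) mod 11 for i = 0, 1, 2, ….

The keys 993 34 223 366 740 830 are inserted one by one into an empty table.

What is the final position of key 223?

993: h=7 => slot 7
34: h=10 => slot 10
223: h=7, h2=4, probe 7,0 => slot 0
366: h=7, h2=7, probe 7,3 => slot 3
740: h=7, h2=1, probe 7,8 => slot 8
830: h=4 => slot 4
Table: [223, —, —, 366, 830, —, —, 993, 740, —, 34]

0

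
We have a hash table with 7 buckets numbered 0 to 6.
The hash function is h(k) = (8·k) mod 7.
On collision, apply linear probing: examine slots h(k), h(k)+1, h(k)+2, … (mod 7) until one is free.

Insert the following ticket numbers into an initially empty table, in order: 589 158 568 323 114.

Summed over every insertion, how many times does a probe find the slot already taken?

6

589: h=1 -> slot 1
158: h=4 -> slot 4
568: h=1, probe 1,2 -> slot 2
323: h=1, probe 1,2,3 -> slot 3
114: h=2, probe 2,3,4,5 -> slot 5
Table: [., 589, 568, 323, 158, 114, .]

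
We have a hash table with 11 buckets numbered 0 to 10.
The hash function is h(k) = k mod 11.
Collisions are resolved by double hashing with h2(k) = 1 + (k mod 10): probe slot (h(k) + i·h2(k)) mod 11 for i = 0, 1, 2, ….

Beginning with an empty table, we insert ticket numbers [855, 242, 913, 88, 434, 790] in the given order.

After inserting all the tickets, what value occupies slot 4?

913

855 hashes to 8; slot 8 is free => place at 8.
242 hashes to 0; slot 0 is free => place at 0.
913 hashes to 0, h2=4; 0 taken => place at 4.
88 hashes to 0, h2=9; 0 taken => place at 9.
434 hashes to 5; slot 5 is free => place at 5.
790 hashes to 9, h2=1; 9 taken => place at 10.
Table: [242, —, —, —, 913, 434, —, —, 855, 88, 790]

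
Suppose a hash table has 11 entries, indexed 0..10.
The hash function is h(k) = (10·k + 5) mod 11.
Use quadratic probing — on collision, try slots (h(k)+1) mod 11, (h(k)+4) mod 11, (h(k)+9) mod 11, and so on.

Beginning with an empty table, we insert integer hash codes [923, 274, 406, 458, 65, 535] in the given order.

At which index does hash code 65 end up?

4

Insert 923: h=6, slot 6 empty -> index 6.
Insert 274: h=6, slot 6 occupied -> index 7.
Insert 406: h=6, slots 6,7 occupied -> index 10.
Insert 458: h=9, slot 9 empty -> index 9.
Insert 65: h=6, slots 6,7,10 occupied -> index 4.
Insert 535: h=9, slots 9,10 occupied -> index 2.
Table: [-, -, 535, -, 65, -, 923, 274, -, 458, 406]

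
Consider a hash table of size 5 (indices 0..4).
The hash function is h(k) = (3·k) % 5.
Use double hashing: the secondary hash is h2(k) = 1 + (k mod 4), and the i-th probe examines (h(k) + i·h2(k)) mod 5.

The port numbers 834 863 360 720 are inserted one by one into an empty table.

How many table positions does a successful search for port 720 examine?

2

834 hashes to 2; slot 2 is free -> place at 2.
863 hashes to 4; slot 4 is free -> place at 4.
360 hashes to 0; slot 0 is free -> place at 0.
720 hashes to 0, h2=1; 0 taken -> place at 1.
Table: [360, 720, 834, _, 863]
Lookup 720: h=0, h2=1, probe 0,1 → found at 1.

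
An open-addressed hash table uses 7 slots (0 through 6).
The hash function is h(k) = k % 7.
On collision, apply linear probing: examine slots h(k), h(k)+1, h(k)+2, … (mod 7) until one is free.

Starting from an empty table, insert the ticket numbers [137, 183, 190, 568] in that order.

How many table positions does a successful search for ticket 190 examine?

2

137 hashes to 4; slot 4 is free → place at 4.
183 hashes to 1; slot 1 is free → place at 1.
190 hashes to 1; 1 taken → place at 2.
568 hashes to 1; 1,2 taken → place at 3.
Table: [∅, 183, 190, 568, 137, ∅, ∅]
Lookup 190: h=1, probe 1,2 → found at 2.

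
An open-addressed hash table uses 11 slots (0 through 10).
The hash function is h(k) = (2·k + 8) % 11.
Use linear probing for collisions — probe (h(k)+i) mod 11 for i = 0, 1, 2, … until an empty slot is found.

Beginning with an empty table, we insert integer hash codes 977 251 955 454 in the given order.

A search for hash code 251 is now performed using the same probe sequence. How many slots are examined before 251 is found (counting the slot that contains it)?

2

977: h=4 -> slot 4
251: h=4, probe 4,5 -> slot 5
955: h=4, probe 4,5,6 -> slot 6
454: h=3 -> slot 3
Table: [—, —, —, 454, 977, 251, 955, —, —, —, —]
Lookup 251: h=4, probe 4,5 → found at 5.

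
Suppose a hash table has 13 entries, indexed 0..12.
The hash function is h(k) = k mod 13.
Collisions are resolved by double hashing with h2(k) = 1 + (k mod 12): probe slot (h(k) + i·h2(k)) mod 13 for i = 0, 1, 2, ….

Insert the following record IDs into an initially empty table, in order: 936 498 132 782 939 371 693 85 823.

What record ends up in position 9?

Insert 936: h=0, slot 0 empty -> index 0.
Insert 498: h=4, slot 4 empty -> index 4.
Insert 132: h=2, slot 2 empty -> index 2.
Insert 782: h=2, h2=3, slot 2 occupied -> index 5.
Insert 939: h=3, slot 3 empty -> index 3.
Insert 371: h=7, slot 7 empty -> index 7.
Insert 693: h=4, h2=10, slot 4 occupied -> index 1.
Insert 85: h=7, h2=2, slot 7 occupied -> index 9.
Insert 823: h=4, h2=8, slot 4 occupied -> index 12.
Table: [936, 693, 132, 939, 498, 782, —, 371, —, 85, —, —, 823]

85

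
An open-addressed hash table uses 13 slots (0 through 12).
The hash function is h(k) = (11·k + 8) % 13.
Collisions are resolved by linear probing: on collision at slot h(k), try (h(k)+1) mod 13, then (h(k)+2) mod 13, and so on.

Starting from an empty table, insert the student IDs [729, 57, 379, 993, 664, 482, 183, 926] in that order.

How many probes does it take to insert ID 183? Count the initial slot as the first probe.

4

729: h=6 → slot 6
57: h=11 → slot 11
379: h=4 → slot 4
993: h=11, probe 11,12 → slot 12
664: h=6, probe 6,7 → slot 7
482: h=6, probe 6,7,8 → slot 8
183: h=6, probe 6,7,8,9 → slot 9
926: h=2 → slot 2
Table: [-, -, 926, -, 379, -, 729, 664, 482, 183, -, 57, 993]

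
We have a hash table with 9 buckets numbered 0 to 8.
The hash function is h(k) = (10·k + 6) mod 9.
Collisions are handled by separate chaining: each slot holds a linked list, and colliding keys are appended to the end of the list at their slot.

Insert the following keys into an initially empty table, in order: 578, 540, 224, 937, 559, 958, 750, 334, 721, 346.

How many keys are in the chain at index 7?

4

578 → bucket 8
540 → bucket 6
224 → bucket 5
937 → bucket 7
559 → bucket 7 (collision)
958 → bucket 1
750 → bucket 0
334 → bucket 7 (collision)
721 → bucket 7 (collision)
346 → bucket 1 (collision)
Final buckets:
0: 750
1: 958 -> 346
2: ∅
3: ∅
4: ∅
5: 224
6: 540
7: 937 -> 559 -> 334 -> 721
8: 578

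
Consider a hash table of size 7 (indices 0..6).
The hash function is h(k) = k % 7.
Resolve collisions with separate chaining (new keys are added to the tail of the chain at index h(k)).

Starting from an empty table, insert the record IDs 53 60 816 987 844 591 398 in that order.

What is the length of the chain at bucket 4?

4

53 -> bucket 4
60 -> bucket 4 (collision)
816 -> bucket 4 (collision)
987 -> bucket 0
844 -> bucket 4 (collision)
591 -> bucket 3
398 -> bucket 6
Final buckets:
0: 987
1: ∅
2: ∅
3: 591
4: 53 -> 60 -> 816 -> 844
5: ∅
6: 398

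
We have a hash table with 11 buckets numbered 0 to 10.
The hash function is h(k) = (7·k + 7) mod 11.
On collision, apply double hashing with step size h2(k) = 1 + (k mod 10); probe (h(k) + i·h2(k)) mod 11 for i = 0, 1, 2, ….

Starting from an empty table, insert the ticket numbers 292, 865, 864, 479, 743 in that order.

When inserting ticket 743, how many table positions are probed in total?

2

292 hashes to 5; slot 5 is free → place at 5.
865 hashes to 1; slot 1 is free → place at 1.
864 hashes to 5, h2=5; 5 taken → place at 10.
479 hashes to 5, h2=10; 5 taken → place at 4.
743 hashes to 5, h2=4; 5 taken → place at 9.
Table: [-, 865, -, -, 479, 292, -, -, -, 743, 864]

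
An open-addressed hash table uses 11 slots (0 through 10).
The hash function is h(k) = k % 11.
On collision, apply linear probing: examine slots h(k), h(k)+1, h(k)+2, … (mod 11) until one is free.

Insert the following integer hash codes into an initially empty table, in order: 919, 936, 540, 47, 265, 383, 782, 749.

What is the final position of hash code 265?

4

Insert 919: h=6, slot 6 empty → index 6.
Insert 936: h=1, slot 1 empty → index 1.
Insert 540: h=1, slot 1 occupied → index 2.
Insert 47: h=3, slot 3 empty → index 3.
Insert 265: h=1, slots 1,2,3 occupied → index 4.
Insert 383: h=9, slot 9 empty → index 9.
Insert 782: h=1, slots 1,2,3,4 occupied → index 5.
Insert 749: h=1, slots 1,2,3,4,5,6 occupied → index 7.
Table: [∅, 936, 540, 47, 265, 782, 919, 749, ∅, 383, ∅]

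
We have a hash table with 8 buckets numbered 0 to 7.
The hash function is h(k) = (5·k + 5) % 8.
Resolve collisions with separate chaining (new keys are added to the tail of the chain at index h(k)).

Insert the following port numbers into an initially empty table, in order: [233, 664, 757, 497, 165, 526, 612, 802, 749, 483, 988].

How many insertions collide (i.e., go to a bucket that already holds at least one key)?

Insert 233: h=2, bucket 2 empty -> new chain.
Insert 664: h=5, bucket 5 empty -> new chain.
Insert 757: h=6, bucket 6 empty -> new chain.
Insert 497: h=2, bucket 2 nonempty -> append to chain.
Insert 165: h=6, bucket 6 nonempty -> append to chain.
Insert 526: h=3, bucket 3 empty -> new chain.
Insert 612: h=1, bucket 1 empty -> new chain.
Insert 802: h=7, bucket 7 empty -> new chain.
Insert 749: h=6, bucket 6 nonempty -> append to chain.
Insert 483: h=4, bucket 4 empty -> new chain.
Insert 988: h=1, bucket 1 nonempty -> append to chain.
Final buckets:
0: —
1: 612 -> 988
2: 233 -> 497
3: 526
4: 483
5: 664
6: 757 -> 165 -> 749
7: 802

4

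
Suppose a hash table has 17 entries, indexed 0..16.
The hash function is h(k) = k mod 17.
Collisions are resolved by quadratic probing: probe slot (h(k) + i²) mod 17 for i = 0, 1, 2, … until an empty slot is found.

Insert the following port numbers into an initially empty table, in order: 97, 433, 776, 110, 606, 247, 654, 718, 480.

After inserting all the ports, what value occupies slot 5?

480

Insert 97: h=12, slot 12 empty => index 12.
Insert 433: h=8, slot 8 empty => index 8.
Insert 776: h=11, slot 11 empty => index 11.
Insert 110: h=8, slot 8 occupied => index 9.
Insert 606: h=11, slots 11,12 occupied => index 15.
Insert 247: h=9, slot 9 occupied => index 10.
Insert 654: h=8, slots 8,9,12 occupied => index 0.
Insert 718: h=4, slot 4 empty => index 4.
Insert 480: h=4, slot 4 occupied => index 5.
Table: [654, -, -, -, 718, 480, -, -, 433, 110, 247, 776, 97, -, -, 606, -]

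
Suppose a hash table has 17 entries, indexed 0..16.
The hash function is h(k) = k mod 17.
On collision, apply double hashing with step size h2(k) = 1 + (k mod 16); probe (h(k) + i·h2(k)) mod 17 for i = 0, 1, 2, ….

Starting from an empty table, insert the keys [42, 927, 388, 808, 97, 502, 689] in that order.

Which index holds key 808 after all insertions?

1

Insert 42: h=8, slot 8 empty → index 8.
Insert 927: h=9, slot 9 empty → index 9.
Insert 388: h=14, slot 14 empty → index 14.
Insert 808: h=9, h2=9, slot 9 occupied → index 1.
Insert 97: h=12, slot 12 empty → index 12.
Insert 502: h=9, h2=7, slot 9 occupied → index 16.
Insert 689: h=9, h2=2, slot 9 occupied → index 11.
Table: [—, 808, —, —, —, —, —, —, 42, 927, —, 689, 97, —, 388, —, 502]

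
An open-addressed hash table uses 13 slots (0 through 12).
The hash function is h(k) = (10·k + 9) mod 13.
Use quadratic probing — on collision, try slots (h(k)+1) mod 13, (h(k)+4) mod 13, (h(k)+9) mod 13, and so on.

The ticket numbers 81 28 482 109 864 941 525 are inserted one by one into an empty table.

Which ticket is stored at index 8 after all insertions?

941

Insert 81: h=0, slot 0 empty -> index 0.
Insert 28: h=3, slot 3 empty -> index 3.
Insert 482: h=6, slot 6 empty -> index 6.
Insert 109: h=7, slot 7 empty -> index 7.
Insert 864: h=4, slot 4 empty -> index 4.
Insert 941: h=7, slot 7 occupied -> index 8.
Insert 525: h=7, slots 7,8 occupied -> index 11.
Table: [81, ∅, ∅, 28, 864, ∅, 482, 109, 941, ∅, ∅, 525, ∅]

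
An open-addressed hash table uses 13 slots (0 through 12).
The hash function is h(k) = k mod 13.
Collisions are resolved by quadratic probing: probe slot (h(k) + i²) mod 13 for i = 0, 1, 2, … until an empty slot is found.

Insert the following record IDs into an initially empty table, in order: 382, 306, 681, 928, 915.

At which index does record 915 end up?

Insert 382: h=5, slot 5 empty => index 5.
Insert 306: h=7, slot 7 empty => index 7.
Insert 681: h=5, slot 5 occupied => index 6.
Insert 928: h=5, slots 5,6 occupied => index 9.
Insert 915: h=5, slots 5,6,9 occupied => index 1.
Table: [., 915, ., ., ., 382, 681, 306, ., 928, ., ., .]

1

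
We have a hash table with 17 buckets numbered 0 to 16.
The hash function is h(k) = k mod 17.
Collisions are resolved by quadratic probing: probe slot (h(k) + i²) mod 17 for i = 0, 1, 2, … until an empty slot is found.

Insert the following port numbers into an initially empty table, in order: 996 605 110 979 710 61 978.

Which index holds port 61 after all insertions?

2

996 hashes to 10; slot 10 is free -> place at 10.
605 hashes to 10; 10 taken -> place at 11.
110 hashes to 8; slot 8 is free -> place at 8.
979 hashes to 10; 10,11 taken -> place at 14.
710 hashes to 13; slot 13 is free -> place at 13.
61 hashes to 10; 10,11,14 taken -> place at 2.
978 hashes to 9; slot 9 is free -> place at 9.
Table: [∅, ∅, 61, ∅, ∅, ∅, ∅, ∅, 110, 978, 996, 605, ∅, 710, 979, ∅, ∅]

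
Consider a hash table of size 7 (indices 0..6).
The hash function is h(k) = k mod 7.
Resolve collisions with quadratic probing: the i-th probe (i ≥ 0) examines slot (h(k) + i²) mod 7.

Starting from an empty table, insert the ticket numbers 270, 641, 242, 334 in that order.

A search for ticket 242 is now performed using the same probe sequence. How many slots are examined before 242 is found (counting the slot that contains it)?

270: h=4 → slot 4
641: h=4, probe 4,5 → slot 5
242: h=4, probe 4,5,1 → slot 1
334: h=5, probe 5,6 → slot 6
Table: [∅, 242, ∅, ∅, 270, 641, 334]
Lookup 242: h=4, probe 4,5,1 → found at 1.

3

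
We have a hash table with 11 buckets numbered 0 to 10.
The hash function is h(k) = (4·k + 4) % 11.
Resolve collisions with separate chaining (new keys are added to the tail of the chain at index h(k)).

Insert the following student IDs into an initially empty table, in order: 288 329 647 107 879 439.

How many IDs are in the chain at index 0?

3

288 → bucket 1
329 → bucket 0
647 → bucket 7
107 → bucket 3
879 → bucket 0 (collision)
439 → bucket 0 (collision)
Final buckets:
0: 329 -> 879 -> 439
1: 288
2: -
3: 107
4: -
5: -
6: -
7: 647
8: -
9: -
10: -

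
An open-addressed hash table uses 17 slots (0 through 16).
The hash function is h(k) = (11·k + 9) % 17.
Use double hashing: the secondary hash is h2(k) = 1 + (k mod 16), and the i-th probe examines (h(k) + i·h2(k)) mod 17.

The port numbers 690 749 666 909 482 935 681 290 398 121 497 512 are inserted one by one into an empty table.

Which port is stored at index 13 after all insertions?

690 hashes to 0; slot 0 is free => place at 0.
749 hashes to 3; slot 3 is free => place at 3.
666 hashes to 8; slot 8 is free => place at 8.
909 hashes to 12; slot 12 is free => place at 12.
482 hashes to 7; slot 7 is free => place at 7.
935 hashes to 9; slot 9 is free => place at 9.
681 hashes to 3, h2=10; 3 taken => place at 13.
290 hashes to 3, h2=3; 3 taken => place at 6.
398 hashes to 1; slot 1 is free => place at 1.
121 hashes to 14; slot 14 is free => place at 14.
497 hashes to 2; slot 2 is free => place at 2.
512 hashes to 14, h2=1; 14 taken => place at 15.
Table: [690, 398, 497, 749, ., ., 290, 482, 666, 935, ., ., 909, 681, 121, 512, .]

681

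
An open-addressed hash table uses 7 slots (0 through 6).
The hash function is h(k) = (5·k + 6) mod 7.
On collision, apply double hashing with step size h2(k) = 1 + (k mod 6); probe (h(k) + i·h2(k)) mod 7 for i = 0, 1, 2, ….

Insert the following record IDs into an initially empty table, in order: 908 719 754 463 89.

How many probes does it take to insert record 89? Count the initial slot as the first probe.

4

Insert 908: h=3, slot 3 empty => index 3.
Insert 719: h=3, h2=6, slot 3 occupied => index 2.
Insert 754: h=3, h2=5, slot 3 occupied => index 1.
Insert 463: h=4, slot 4 empty => index 4.
Insert 89: h=3, h2=6, slots 3,2,1 occupied => index 0.
Table: [89, 754, 719, 908, 463, ∅, ∅]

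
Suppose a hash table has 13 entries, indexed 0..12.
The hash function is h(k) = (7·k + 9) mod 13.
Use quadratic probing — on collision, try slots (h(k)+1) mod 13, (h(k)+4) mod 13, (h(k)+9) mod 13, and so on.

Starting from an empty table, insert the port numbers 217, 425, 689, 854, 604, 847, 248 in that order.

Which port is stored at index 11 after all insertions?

217 hashes to 7; slot 7 is free => place at 7.
425 hashes to 7; 7 taken => place at 8.
689 hashes to 9; slot 9 is free => place at 9.
854 hashes to 7; 7,8 taken => place at 11.
604 hashes to 12; slot 12 is free => place at 12.
847 hashes to 10; slot 10 is free => place at 10.
248 hashes to 3; slot 3 is free => place at 3.
Table: [∅, ∅, ∅, 248, ∅, ∅, ∅, 217, 425, 689, 847, 854, 604]

854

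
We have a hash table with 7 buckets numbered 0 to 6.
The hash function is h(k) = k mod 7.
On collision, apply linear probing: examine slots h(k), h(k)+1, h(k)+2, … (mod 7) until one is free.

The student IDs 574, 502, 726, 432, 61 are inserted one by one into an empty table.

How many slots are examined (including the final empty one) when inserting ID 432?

4

574 hashes to 0; slot 0 is free → place at 0.
502 hashes to 5; slot 5 is free → place at 5.
726 hashes to 5; 5 taken → place at 6.
432 hashes to 5; 5,6,0 taken → place at 1.
61 hashes to 5; 5,6,0,1 taken → place at 2.
Table: [574, 432, 61, —, —, 502, 726]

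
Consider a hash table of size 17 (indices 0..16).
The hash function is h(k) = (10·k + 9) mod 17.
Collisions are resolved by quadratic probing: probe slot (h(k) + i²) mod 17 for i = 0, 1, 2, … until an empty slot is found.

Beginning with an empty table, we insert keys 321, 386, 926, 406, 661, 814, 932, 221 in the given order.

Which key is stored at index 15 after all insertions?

Insert 321: h=6, slot 6 empty => index 6.
Insert 386: h=10, slot 10 empty => index 10.
Insert 926: h=4, slot 4 empty => index 4.
Insert 406: h=6, slot 6 occupied => index 7.
Insert 661: h=6, slots 6,7,10 occupied => index 15.
Insert 814: h=6, slots 6,7,10,15 occupied => index 5.
Insert 932: h=13, slot 13 empty => index 13.
Insert 221: h=9, slot 9 empty => index 9.
Table: [., ., ., ., 926, 814, 321, 406, ., 221, 386, ., ., 932, ., 661, .]

661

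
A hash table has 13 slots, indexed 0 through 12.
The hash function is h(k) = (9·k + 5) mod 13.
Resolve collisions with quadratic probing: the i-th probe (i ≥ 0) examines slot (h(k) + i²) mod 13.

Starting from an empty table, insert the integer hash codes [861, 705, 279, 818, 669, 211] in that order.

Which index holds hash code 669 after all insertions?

11

861: h=6 => slot 6
705: h=6, probe 6,7 => slot 7
279: h=7, probe 7,8 => slot 8
818: h=9 => slot 9
669: h=7, probe 7,8,11 => slot 11
211: h=6, probe 6,7,10 => slot 10
Table: [_, _, _, _, _, _, 861, 705, 279, 818, 211, 669, _]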